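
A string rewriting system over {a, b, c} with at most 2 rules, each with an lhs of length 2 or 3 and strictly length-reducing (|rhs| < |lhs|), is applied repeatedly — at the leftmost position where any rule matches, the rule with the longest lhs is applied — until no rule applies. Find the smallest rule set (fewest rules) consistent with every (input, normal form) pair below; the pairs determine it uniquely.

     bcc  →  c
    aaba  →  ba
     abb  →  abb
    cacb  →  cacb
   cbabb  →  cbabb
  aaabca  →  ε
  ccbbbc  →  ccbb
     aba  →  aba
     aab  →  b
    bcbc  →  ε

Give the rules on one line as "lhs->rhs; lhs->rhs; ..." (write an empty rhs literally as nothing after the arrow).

  | bcc => c
  | aaba => ba
  | abb
  | cacb

aa->; bc->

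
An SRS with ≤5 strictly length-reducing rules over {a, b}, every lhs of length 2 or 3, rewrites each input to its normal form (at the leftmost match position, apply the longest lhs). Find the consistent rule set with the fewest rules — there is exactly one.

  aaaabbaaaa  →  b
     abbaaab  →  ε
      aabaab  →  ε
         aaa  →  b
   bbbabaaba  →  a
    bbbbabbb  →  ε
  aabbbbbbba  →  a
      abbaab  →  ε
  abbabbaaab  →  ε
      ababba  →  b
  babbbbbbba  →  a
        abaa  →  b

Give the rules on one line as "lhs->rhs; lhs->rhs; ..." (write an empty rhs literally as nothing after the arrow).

aa->b; ab->; ba->b; bb->

  | aaaabbaaaa => baabbaaaa => babbaaaa => bbbaaaa => baaaa => baaa => baa => ba => b
  | abbaaab => baaab => baab => bab => bb => ε
  | aabaab => bbaab => aab => bb => ε
  | aaa => ba => b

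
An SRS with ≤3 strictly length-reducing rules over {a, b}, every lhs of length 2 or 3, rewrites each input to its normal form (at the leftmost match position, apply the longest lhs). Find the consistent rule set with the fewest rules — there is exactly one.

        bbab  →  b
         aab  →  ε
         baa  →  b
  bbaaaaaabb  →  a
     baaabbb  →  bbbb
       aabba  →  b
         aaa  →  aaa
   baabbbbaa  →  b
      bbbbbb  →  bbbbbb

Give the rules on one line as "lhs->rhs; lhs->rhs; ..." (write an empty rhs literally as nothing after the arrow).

  | bbab => b
  | aab => ε
  | baa => ba => b
  | bbaaaaaabb => aaaaabb => aaab => a

aab->; ba->b; bba->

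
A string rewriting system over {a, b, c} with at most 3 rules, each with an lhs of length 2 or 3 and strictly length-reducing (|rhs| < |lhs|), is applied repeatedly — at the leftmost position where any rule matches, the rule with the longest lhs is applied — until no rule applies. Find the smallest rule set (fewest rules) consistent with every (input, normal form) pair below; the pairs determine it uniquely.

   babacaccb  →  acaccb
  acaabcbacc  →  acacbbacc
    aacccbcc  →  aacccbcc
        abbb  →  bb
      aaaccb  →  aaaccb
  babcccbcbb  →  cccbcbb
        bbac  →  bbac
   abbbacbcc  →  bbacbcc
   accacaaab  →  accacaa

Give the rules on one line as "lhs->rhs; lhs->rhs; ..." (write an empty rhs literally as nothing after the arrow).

  | babacaccb => acaccb
  | acaabcbacc => acacbbacc
  | aacccbcc
  | abbb => bb

ab->; abc->cb; bab->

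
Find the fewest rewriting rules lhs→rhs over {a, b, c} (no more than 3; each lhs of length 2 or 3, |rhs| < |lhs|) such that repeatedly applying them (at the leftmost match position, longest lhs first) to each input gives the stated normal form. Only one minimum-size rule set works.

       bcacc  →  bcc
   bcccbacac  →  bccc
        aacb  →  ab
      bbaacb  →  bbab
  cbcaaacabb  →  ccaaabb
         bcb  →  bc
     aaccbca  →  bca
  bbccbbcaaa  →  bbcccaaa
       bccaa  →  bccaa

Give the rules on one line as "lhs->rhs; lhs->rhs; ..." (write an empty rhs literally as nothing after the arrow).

  | bcacc => bcc
  | bcccbacac => bcccacac => bcccac => bccc
  | aacb => ab
  | bbaacb => bbab

ac->; cb->c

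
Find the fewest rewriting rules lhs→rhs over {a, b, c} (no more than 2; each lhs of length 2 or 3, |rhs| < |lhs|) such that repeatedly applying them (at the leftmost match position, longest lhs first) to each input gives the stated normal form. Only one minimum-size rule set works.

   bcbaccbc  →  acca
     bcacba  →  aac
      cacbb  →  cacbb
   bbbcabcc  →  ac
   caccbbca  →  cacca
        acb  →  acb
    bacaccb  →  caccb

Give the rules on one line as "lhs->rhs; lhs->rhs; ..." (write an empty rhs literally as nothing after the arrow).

ba->; bc->a

  | bcbaccbc => abaccbc => accbc => acca
  | bcacba => aacba => aac
  | cacbb
  | bbbcabcc => bbaabcc => babcc => bcc => ac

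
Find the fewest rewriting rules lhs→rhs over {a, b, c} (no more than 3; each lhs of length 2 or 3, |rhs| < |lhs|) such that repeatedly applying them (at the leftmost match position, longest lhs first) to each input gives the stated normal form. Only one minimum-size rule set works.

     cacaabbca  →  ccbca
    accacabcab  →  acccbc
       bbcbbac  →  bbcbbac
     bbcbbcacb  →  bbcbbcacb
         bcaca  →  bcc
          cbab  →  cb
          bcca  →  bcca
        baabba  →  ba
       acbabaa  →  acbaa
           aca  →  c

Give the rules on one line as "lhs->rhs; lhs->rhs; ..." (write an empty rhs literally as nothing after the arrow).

ab->; aca->c

  | cacaabbca => ccabbca => ccbca
  | accacabcab => acccbcab => acccbc
  | bbcbbac
  | bbcbbcacb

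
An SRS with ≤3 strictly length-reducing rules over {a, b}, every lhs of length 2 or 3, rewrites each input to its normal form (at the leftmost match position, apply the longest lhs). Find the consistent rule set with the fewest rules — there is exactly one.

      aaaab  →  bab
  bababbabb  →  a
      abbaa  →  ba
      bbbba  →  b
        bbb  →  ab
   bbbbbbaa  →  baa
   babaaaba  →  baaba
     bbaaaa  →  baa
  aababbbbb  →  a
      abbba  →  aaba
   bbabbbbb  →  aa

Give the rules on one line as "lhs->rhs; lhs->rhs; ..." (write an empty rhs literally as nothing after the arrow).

  | aaaab => bab
  | bababbabb => babaaabb => babbbb => baabb => baaa => bb => a
  | abbaa => aaaa => ba
  | bbbba => abba => aaa => b

aaa->b; bb->a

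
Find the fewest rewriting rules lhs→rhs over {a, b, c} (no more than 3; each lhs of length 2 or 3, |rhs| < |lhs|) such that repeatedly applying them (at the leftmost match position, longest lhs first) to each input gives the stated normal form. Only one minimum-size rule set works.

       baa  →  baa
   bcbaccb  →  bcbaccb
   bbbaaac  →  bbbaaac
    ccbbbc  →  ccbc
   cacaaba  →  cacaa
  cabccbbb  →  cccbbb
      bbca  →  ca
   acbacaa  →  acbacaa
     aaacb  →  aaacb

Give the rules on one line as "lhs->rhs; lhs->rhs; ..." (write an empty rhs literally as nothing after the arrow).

  | baa
  | bcbaccb
  | bbbaaac
  | ccbbbc => ccbc

ab->; bbc->c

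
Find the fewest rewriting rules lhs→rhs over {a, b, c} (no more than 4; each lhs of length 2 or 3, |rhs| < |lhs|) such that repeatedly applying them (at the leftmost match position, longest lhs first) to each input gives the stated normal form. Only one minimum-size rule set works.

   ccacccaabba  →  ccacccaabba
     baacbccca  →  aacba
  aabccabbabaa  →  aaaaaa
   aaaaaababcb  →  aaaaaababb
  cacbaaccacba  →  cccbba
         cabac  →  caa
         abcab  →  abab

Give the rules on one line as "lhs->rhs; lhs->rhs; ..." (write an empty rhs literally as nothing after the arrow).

aca->cb; baa->aa; bac->a; bc->b

  | ccacccaabba
  | baacbccca => aacbccca => aacbcca => aacbca => aacba
  | aabccabbabaa => aabcabbabaa => aababbabaa => aababbaaa => aababaaa => aabaaaa => aaaaaa
  | aaaaaababcb => aaaaaababb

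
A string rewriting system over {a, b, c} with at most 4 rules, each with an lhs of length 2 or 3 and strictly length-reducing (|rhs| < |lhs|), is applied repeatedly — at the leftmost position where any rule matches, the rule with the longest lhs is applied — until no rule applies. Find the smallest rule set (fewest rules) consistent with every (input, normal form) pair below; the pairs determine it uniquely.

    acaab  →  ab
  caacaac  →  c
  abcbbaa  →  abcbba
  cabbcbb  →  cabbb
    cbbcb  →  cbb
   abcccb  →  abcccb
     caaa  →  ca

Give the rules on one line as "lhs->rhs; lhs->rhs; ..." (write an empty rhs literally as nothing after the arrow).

aa->a; ac->; bbc->b

  | acaab => aab => ab
  | caacaac => cacaac => caac => cac => c
  | abcbbaa => abcbba
  | cabbcbb => cabbb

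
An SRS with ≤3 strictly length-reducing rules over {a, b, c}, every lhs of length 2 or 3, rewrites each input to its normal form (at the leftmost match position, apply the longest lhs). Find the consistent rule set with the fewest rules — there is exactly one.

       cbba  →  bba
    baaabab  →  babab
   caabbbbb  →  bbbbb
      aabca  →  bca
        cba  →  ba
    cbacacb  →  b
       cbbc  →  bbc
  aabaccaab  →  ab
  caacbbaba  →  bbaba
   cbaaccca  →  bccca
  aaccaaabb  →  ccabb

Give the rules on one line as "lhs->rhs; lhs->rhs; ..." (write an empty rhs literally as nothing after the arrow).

aa->; bac->a; cb->b

  | cbba => bba
  | baaabab => babab
  | caabbbbb => cbbbbb => bbbbb
  | aabca => bca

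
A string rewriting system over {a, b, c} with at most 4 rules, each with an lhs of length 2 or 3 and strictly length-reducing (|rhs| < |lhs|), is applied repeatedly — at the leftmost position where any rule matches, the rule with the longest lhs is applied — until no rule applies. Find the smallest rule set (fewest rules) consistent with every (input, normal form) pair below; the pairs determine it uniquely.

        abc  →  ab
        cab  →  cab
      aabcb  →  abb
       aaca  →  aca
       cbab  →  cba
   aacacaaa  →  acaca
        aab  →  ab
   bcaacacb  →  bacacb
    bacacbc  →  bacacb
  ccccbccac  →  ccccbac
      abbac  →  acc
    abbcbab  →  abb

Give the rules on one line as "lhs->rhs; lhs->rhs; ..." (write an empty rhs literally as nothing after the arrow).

aa->a; bab->ba; bba->c; bc->b

  | abc => ab
  | cab
  | aabcb => abcb => abb
  | aaca => aca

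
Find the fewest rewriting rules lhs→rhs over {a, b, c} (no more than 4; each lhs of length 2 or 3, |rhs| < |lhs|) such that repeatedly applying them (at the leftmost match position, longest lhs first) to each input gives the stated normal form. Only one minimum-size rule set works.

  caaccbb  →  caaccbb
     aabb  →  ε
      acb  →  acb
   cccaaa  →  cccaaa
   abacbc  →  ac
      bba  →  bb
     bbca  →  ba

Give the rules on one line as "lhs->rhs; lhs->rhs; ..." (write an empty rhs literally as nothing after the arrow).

  | caaccbb
  | aabb => ab => ε
  | acb
  | cccaaa

ab->; bba->bb; bc->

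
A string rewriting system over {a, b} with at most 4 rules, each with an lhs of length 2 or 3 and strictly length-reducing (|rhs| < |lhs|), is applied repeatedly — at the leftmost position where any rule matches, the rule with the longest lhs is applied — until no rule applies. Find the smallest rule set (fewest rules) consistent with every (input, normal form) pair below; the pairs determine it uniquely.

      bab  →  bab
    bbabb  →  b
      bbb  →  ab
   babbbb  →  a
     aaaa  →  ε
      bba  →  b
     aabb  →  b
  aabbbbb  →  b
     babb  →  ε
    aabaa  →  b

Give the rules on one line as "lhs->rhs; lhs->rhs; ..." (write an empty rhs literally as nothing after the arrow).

  | bab
  | bbabb => aabb => b
  | bbb => ab
  | babbbb => baabb => bb => a

aa->b; aab->; baa->; bb->a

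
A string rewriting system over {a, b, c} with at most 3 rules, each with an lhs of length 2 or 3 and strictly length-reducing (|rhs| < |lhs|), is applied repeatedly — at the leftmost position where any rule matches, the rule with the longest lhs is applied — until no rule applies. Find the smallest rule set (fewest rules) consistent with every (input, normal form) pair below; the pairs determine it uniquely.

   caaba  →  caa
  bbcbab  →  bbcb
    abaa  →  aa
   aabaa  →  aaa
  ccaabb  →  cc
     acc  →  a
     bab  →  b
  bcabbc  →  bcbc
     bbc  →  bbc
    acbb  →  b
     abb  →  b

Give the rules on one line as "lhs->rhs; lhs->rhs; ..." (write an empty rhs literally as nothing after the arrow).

ab->; ac->a

  | caaba => caa
  | bbcbab => bbcb
  | abaa => aa
  | aabaa => aaa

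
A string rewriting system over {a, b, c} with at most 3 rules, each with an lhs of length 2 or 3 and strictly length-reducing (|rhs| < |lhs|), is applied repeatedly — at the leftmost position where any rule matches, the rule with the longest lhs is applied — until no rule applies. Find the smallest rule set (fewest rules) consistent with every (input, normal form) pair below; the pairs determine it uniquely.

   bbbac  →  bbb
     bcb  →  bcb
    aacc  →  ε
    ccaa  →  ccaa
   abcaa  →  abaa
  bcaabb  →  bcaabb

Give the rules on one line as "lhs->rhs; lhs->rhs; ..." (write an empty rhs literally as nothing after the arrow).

abc->ab; ac->

  | bbbac => bbb
  | bcb
  | aacc => ac => ε
  | ccaa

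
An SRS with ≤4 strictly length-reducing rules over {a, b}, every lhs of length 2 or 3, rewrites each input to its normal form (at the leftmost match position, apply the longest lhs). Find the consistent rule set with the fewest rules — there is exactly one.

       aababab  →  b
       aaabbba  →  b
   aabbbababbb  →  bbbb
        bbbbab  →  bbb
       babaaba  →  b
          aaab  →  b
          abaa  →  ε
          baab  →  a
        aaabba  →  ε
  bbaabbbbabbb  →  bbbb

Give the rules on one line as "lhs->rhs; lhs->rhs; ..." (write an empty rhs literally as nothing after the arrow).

aa->b; ab->a; ba->; bba->

  | aababab => bbabab => bab => b
  | aaabbba => babbba => bbba => b
  | aabbbababbb => bbbbababbb => bbbabbb => bbbb
  | bbbbab => bbb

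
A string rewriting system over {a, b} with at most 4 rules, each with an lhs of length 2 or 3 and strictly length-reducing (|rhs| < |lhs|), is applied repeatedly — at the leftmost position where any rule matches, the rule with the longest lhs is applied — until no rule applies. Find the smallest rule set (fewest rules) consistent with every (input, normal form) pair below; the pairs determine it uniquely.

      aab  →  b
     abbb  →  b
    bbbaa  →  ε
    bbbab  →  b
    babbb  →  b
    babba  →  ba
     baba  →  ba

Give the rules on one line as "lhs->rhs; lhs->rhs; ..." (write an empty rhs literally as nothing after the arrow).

  | aab => ab => b
  | abbb => bbb => bb => b
  | bbbaa => bbaa => baa => ε
  | bbbab => bbab => bab => bb => b

ab->b; baa->; bb->b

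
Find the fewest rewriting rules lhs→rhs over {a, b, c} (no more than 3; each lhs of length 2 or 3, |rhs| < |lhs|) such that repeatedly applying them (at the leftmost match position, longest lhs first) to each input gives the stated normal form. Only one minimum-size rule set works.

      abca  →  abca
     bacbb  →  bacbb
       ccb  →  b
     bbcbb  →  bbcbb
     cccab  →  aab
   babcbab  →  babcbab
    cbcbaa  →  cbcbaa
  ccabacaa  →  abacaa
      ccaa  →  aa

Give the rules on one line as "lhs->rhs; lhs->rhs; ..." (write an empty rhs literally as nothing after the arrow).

  | abca
  | bacbb
  | ccb => b
  | bbcbb

cc->; ccc->a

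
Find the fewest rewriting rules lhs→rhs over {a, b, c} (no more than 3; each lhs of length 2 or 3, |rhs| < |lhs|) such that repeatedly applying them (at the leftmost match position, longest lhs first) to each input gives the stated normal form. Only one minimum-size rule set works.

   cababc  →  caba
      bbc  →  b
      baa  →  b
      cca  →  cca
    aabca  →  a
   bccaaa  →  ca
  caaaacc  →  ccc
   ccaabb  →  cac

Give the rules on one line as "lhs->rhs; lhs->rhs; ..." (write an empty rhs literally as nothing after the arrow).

aa->; bc->; cbb->ac

  | cababc => caba
  | bbc => b
  | baa => b
  | cca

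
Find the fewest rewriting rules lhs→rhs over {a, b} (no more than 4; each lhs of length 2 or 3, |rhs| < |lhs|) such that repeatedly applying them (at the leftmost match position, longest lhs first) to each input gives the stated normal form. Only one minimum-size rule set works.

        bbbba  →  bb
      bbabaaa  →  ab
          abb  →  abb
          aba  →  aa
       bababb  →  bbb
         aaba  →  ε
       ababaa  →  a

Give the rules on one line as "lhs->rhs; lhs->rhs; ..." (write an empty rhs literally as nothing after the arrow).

aaa->ab; aab->bb; ba->a; bba->

  | bbbba => bb
  | bbabaaa => baaa => aaa => ab
  | abb
  | aba => aa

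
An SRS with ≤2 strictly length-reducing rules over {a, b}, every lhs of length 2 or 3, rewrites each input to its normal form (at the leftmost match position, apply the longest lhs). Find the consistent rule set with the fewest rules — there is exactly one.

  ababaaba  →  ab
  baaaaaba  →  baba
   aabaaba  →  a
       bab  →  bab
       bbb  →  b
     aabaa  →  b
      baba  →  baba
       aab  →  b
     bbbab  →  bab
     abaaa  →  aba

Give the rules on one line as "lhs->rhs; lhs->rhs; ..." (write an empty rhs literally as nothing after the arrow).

aa->; bb->

  | ababaaba => ababba => abaa => ab
  | baaaaaba => baaaba => baba
  | aabaaba => baaba => bba => a
  | bab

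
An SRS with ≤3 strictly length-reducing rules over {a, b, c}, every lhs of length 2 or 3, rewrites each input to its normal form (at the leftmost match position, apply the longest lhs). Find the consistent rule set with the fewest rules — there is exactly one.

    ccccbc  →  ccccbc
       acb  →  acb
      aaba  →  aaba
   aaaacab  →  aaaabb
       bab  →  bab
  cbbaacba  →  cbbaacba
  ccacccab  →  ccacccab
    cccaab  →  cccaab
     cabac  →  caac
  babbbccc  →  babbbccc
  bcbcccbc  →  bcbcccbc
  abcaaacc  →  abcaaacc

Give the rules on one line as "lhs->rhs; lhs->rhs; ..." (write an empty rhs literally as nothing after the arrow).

aca->ab; bac->ac

  | ccccbc
  | acb
  | aaba
  | aaaacab => aaaabb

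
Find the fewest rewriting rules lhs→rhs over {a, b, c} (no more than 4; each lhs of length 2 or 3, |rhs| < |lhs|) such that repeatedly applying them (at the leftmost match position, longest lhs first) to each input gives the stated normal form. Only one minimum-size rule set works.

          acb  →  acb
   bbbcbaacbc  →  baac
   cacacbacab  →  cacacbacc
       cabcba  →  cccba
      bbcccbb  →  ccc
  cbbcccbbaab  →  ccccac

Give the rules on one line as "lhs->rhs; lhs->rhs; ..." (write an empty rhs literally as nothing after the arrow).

ab->c; bb->; bc->

  | acb
  | bbbcbaacbc => bcbaacbc => baacbc => baac
  | cacacbacab => cacacbacc
  | cabcba => cccba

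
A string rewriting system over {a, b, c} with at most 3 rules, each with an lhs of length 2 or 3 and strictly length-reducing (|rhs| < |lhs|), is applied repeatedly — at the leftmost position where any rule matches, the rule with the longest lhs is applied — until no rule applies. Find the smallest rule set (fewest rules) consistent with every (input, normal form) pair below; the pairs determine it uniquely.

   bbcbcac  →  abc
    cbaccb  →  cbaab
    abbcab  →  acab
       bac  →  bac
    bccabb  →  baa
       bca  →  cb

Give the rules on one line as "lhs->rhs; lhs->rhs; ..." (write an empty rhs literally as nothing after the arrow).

  | bbcbcac => cbcac => ccbc => abc
  | cbaccb => cbaab
  | abbcab => acab
  | bac

bb->; bca->cb; cc->a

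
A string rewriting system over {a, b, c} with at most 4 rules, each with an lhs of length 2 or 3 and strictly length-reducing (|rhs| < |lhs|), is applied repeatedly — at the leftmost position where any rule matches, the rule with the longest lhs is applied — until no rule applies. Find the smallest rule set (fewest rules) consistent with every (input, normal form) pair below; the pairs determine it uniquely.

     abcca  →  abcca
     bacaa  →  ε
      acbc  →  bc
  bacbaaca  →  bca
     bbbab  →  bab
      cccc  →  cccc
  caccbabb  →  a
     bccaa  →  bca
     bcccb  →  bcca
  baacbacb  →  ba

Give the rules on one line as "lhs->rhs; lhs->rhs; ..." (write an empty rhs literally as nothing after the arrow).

aa->b; bb->; cb->a

  | abcca
  | bacaa => bacb => baa => bb => ε
  | acbc => aac => bc
  | bacbaaca => baaaaca => bbaaca => aaca => bca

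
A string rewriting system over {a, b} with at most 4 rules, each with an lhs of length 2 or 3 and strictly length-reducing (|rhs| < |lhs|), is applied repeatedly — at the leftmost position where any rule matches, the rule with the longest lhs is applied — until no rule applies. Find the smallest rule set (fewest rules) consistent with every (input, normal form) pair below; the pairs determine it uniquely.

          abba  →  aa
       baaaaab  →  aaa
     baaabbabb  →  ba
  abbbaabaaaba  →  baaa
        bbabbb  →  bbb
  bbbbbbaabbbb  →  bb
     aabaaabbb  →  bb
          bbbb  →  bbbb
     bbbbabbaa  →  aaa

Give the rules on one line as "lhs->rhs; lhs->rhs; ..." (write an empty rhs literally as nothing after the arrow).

aab->ba; ab->b; bba->aa

  | abba => bba => aa
  | baaaaab => baaaba => babaa => bbaa => aaa
  | baaabbabb => babababb => bbababb => aababb => baabb => bbab => aab => ba
  | abbbaabaaaba => bbbaabaaaba => baaabaaaba => babaaaaba => bbaaaaba => aaaaaba => aaabaa => abaaa => baaa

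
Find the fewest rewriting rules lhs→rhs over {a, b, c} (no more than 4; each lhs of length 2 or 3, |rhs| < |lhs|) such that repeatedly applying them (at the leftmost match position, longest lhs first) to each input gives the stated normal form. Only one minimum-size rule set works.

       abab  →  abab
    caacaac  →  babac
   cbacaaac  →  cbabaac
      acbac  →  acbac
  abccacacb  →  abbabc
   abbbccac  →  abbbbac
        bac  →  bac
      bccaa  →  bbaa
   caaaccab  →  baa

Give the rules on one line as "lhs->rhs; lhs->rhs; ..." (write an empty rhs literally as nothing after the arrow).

bcb->bc; bcc->bb; ca->b; cbb->

  | abab
  | caacaac => bacaac => babac
  | cbacaaac => cbabaac
  | acbac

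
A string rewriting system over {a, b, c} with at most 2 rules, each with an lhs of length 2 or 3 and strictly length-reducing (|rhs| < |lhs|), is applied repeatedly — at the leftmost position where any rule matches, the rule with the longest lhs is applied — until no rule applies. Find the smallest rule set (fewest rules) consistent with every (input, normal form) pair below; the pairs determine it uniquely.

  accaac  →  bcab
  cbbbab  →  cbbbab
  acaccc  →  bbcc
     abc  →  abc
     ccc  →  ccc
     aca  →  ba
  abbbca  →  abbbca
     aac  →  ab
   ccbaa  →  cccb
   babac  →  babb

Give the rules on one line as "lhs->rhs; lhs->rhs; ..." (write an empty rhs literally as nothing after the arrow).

ac->b; baa->cb

  | accaac => bcaac => bcab
  | cbbbab
  | acaccc => baccc => bbcc
  | abc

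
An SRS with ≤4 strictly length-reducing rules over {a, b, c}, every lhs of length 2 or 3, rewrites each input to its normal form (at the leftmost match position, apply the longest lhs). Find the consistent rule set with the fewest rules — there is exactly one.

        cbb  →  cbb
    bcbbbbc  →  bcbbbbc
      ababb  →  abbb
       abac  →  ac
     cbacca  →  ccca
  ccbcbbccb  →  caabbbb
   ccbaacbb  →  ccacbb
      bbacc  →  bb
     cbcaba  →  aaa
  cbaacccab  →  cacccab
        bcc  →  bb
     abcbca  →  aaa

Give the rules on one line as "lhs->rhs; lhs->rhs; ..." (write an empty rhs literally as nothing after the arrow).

  | cbb
  | bcbbbbc
  | ababb => abbb
  | abac => ac

ba->; bab->bb; bcc->bb; cbc->aa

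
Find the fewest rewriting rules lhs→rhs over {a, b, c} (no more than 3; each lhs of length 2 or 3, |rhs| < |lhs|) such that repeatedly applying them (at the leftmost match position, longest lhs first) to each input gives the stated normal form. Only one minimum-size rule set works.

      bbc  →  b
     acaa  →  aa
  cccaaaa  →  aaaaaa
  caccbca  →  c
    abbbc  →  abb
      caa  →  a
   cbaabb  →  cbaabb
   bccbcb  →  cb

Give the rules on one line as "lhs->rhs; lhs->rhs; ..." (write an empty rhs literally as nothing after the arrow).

  | bbc => b
  | acaa => aa
  | cccaaaa => aaaaaa
  | caccbca => ccbca => cca => c

bc->; ca->; ccc->aa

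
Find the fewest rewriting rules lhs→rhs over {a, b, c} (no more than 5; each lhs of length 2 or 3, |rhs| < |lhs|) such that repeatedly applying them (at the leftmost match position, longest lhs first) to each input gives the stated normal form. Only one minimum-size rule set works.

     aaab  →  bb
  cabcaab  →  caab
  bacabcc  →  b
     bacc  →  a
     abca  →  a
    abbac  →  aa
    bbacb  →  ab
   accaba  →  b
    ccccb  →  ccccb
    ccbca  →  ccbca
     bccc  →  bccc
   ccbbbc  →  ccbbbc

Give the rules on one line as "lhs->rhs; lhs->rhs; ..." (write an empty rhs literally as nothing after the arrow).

  | aaab => bb
  | cabcaab => cbaab => caab
  | bacabcc => acabcc => aabcc => abc => b
  | bacc => acc => ac => a

aaa->b; abc->b; ac->a; ba->a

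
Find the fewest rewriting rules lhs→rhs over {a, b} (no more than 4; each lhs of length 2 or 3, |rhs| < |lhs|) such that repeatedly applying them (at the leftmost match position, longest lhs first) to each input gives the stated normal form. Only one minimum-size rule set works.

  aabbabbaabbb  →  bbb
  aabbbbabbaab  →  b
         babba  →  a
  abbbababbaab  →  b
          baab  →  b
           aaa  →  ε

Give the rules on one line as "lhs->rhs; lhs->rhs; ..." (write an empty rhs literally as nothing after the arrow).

  | aabbabbaabbb => abbabbaabbb => bbabbaabbb => babbaabbb => abbaabbb => bbaabbb => baabbb => aabbb => abbb => bbb
  | aabbbbabbaab => abbbbabbaab => bbbbabbaab => bbbabbaab => bbabbaab => babbaab => abbaab => bbaab => baab => aab => ab => b
  | babba => abba => bba => ba => a
  | abbbababbaab => bbbababbaab => bbababbaab => bababbaab => ababbaab => babbaab => abbaab => bbaab => baab => aab => ab => b

aaa->; ab->b; ba->a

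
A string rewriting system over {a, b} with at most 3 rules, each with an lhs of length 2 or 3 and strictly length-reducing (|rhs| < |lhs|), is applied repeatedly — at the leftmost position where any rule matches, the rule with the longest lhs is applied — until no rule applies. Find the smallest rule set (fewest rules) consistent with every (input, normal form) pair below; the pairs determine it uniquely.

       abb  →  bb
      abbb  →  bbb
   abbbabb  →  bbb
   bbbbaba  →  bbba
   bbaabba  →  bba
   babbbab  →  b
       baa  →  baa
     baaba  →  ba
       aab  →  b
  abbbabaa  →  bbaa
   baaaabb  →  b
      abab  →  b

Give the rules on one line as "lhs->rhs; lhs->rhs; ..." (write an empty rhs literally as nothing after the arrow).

ab->b; aba->; bab->

  | abb => bb
  | abbb => bbb
  | abbbabb => bbbabb => bbb
  | bbbbaba => bbba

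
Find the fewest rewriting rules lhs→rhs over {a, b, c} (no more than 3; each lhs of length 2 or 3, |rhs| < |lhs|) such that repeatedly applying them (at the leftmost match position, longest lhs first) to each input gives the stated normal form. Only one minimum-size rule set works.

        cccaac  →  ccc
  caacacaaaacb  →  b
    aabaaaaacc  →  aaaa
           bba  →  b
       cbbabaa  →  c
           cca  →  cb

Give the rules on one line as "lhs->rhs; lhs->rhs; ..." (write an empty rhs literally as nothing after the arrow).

  | cccaac => ccbac => ccc
  | caacacaaaacb => bacacaaaacb => cacaaaacb => bcaaaacb => bbaaacb => baacb => acb => b
  | aabaaaaacc => aaaaaacc => aaaaac => aaaa
  | bba => b

ac->; ba->; ca->b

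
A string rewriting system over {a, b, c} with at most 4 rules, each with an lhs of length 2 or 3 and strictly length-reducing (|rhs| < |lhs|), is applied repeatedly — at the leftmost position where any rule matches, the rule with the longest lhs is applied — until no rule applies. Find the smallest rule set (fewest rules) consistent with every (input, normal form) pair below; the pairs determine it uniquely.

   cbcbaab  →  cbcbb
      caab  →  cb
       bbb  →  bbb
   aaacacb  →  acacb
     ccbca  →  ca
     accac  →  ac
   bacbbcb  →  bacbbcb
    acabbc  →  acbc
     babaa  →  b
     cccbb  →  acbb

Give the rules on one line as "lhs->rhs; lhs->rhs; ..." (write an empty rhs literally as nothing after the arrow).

aa->; ab->; cc->a

  | cbcbaab => cbcbb
  | caab => cb
  | bbb
  | aaacacb => acacb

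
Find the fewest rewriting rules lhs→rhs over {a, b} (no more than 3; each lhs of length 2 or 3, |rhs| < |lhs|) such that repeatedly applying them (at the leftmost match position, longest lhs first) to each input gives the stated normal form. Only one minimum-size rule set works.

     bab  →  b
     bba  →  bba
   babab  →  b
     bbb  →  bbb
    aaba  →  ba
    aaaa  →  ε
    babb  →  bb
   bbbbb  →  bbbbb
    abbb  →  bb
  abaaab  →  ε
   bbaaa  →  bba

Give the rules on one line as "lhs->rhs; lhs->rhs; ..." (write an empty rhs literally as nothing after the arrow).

aa->; ab->

  | bab => b
  | bba
  | babab => bab => b
  | bbb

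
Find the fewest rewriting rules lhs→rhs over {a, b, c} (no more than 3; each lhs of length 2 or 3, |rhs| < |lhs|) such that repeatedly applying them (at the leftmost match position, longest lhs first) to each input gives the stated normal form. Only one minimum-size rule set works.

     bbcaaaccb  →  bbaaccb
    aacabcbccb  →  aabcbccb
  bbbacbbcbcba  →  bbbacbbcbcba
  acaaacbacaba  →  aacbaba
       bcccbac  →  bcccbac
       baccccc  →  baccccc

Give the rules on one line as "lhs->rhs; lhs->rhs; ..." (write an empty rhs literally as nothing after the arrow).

aaa->aa; ca->

  | bbcaaaccb => bbaaccb
  | aacabcbccb => aabcbccb
  | bbbacbbcbcba
  | acaaacbacaba => aaacbacaba => aacbacaba => aacbaba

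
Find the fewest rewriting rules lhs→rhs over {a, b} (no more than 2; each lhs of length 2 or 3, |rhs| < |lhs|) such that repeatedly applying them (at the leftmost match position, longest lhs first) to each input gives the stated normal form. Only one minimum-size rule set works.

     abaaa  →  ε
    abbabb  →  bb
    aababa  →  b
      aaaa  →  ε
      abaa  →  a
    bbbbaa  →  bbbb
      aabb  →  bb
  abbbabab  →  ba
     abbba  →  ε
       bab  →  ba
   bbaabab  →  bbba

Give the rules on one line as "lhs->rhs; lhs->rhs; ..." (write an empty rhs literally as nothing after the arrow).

aa->; ab->a

  | abaaa => aaaa => aa => ε
  | abbabb => ababb => aabb => bb
  | aababa => baba => baa => b
  | aaaa => aa => ε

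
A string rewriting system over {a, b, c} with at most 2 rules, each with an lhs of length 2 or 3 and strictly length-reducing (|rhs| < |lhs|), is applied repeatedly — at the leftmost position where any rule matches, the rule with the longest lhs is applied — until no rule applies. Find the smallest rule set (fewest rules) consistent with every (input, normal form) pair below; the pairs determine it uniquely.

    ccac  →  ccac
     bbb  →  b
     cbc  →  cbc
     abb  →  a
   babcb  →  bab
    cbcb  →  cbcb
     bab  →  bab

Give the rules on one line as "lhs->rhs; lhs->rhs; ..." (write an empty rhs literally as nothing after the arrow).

  | ccac
  | bbb => b
  | cbc
  | abb => a

abc->a; bb->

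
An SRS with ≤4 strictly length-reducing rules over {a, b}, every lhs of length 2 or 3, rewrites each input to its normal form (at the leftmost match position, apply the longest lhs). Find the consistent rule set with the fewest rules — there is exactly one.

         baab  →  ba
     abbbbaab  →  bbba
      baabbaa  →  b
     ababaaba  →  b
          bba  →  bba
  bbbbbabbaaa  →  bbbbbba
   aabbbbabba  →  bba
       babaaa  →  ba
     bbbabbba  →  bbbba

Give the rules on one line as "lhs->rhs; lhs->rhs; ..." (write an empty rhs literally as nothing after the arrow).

  | baab => ba
  | abbbbaab => bbbaab => bbba
  | baabbaa => babaa => aa => b
  | ababaaba => abaaba => aaba => aa => b

aa->b; aab->a; ab->; bab->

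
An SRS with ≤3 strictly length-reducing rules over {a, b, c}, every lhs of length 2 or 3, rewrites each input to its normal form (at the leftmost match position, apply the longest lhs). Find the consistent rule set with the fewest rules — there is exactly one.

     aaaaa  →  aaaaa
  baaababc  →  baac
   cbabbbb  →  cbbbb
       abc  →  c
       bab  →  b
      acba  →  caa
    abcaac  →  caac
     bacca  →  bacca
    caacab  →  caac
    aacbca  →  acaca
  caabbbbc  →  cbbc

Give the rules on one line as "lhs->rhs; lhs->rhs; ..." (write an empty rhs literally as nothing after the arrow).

ab->; acb->ca

  | aaaaa
  | baaababc => baaabc => baac
  | cbabbbb => cbbbb
  | abc => c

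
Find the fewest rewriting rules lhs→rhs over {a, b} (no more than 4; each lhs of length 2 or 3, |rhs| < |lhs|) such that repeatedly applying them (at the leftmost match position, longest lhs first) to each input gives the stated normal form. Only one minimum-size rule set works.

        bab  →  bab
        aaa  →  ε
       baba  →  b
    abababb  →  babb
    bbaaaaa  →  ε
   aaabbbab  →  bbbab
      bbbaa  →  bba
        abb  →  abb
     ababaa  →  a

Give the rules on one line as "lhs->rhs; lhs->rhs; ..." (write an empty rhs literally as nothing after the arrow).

aaa->; aba->; baa->a

  | bab
  | aaa => ε
  | baba => b
  | abababb => babb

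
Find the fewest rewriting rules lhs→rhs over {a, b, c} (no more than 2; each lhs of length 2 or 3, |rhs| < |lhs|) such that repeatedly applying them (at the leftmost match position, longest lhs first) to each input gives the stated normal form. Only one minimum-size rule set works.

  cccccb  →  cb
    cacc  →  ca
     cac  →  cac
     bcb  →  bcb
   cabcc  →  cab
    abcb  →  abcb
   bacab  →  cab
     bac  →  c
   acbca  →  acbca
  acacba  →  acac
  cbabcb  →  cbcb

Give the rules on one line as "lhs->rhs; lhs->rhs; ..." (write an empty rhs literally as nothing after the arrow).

ba->; cc->

  | cccccb => cccb => cb
  | cacc => ca
  | cac
  | bcb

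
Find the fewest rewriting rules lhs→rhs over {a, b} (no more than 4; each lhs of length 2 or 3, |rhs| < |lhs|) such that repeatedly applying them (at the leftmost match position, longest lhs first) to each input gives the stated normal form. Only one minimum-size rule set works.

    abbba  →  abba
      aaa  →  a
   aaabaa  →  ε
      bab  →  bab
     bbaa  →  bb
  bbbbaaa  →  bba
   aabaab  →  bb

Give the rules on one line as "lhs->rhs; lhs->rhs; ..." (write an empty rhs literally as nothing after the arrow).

aa->; aba->a; bbb->bb

  | abbba => abba
  | aaa => a
  | aaabaa => abaa => aa => ε
  | bab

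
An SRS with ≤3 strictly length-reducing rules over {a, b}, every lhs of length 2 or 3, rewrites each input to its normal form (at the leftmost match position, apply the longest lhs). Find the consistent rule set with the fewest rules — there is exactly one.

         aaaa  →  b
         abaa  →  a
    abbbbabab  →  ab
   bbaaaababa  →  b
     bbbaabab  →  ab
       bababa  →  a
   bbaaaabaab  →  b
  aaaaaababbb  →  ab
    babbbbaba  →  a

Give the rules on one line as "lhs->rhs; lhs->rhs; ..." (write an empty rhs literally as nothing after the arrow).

  | aaaa => baa => aa => b
  | abaa => aaa => ba => a
  | abbbbabab => abbbabab => abbabab => ababab => aabab => bbab => bab => ab
  | bbaaaababa => baaaababa => aaaababa => baababa => aababa => bbaba => baba => aba => aa => b

aa->b; ba->a; bb->b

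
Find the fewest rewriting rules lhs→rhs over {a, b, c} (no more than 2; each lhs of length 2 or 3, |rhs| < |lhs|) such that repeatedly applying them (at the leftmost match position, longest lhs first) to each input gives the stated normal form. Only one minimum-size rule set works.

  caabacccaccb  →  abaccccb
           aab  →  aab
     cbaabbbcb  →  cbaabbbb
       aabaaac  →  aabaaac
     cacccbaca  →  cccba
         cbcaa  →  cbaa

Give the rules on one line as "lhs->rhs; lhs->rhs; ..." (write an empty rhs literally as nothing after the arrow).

bc->b; ca->

  | caabacccaccb => abacccaccb => abaccccb
  | aab
  | cbaabbbcb => cbaabbbb
  | aabaaac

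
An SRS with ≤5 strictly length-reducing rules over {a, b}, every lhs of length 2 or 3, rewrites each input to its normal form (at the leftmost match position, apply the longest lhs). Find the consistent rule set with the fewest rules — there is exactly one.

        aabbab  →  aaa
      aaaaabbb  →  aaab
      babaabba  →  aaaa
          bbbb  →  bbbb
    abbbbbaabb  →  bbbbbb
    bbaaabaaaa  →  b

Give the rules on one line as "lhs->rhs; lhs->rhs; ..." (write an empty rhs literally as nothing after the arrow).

  | aabbab => abab => aaa
  | aaaaabbb => aaaabb => aaab
  | babaabba => aaaabba => aaaba => aaaa
  | bbbb

abb->b; ba->a; baa->b; bab->aa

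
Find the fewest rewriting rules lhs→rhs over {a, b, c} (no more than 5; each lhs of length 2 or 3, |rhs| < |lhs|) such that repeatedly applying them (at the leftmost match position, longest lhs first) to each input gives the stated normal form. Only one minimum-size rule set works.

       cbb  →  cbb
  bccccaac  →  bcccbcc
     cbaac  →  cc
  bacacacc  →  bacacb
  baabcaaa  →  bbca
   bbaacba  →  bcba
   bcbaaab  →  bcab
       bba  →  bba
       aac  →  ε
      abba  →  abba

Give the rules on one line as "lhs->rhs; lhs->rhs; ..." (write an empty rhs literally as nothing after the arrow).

  | cbb
  | bccccaac => bcccbcc
  | cbaac => cc
  | bacacacc => bacacb

aac->; acc->b; baa->; caa->bc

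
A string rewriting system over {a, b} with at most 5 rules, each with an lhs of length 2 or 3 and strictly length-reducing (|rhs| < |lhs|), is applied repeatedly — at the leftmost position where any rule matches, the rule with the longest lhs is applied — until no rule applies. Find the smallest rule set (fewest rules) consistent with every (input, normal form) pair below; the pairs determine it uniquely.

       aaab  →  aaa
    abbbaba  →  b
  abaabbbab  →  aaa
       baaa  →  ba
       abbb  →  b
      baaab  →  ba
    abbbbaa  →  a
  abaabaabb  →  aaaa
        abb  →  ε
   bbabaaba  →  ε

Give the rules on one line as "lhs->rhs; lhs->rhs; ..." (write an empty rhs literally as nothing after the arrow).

ab->a; abb->; baa->b; bba->

  | aaab => aaa
  | abbbaba => baba => baa => b
  | abaabbbab => aaabbbab => aabab => aaab => aaa
  | baaa => ba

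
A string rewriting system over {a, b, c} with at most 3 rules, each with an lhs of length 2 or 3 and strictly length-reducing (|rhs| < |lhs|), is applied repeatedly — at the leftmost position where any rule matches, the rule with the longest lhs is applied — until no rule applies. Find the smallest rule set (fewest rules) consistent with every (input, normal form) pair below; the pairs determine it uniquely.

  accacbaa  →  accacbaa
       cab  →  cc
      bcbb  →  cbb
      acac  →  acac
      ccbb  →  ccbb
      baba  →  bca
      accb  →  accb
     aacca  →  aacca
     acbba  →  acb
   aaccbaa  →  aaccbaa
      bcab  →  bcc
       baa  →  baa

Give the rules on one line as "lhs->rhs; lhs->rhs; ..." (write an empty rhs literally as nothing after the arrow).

  | accacbaa
  | cab => cc
  | bcbb => cbb
  | acac

ab->c; bba->b; bcb->cb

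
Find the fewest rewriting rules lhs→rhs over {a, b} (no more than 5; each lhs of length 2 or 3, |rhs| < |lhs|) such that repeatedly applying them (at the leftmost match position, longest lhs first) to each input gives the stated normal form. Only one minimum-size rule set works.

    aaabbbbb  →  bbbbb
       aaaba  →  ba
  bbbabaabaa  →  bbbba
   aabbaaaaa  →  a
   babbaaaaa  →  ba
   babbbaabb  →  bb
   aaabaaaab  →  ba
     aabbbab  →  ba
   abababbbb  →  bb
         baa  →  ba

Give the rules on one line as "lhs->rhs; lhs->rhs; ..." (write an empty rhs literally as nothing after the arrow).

aa->a; aaa->; ab->a; abb->

  | aaabbbbb => bbbbb
  | aaaba => ba
  | bbbabaabaa => bbbaaabaa => bbbbaa => bbbba
  | aabbaaaaa => abbaaaaa => aaaaa => aa => a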